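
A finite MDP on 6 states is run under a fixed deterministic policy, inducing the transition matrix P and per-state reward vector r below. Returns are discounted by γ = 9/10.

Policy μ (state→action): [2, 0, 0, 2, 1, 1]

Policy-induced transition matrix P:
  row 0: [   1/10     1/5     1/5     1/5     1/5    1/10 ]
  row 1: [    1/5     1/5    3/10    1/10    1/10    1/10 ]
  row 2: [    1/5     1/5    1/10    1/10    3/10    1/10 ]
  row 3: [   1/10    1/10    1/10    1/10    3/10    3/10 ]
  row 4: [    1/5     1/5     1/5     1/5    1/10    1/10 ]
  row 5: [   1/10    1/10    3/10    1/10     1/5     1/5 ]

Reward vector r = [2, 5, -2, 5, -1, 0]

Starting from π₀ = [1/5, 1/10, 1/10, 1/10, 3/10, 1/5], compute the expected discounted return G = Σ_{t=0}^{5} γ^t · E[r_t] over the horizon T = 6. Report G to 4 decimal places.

G = 5.5635

t=0: π = [0.2000, 0.1000, 0.1000, 0.1000, 0.3000, 0.2000], E[r] = 0.9000, γ^t·E[r] = 0.900000, running G = 0.900000
t=1: π = [0.1500, 0.1700, 0.2100, 0.1500, 0.1800, 0.1400], E[r] = 1.3000, γ^t·E[r] = 1.170000, running G = 2.070000
t=2: π = [0.1560, 0.1710, 0.1950, 0.1330, 0.2010, 0.1440], E[r] = 1.2410, γ^t·E[r] = 1.005210, running G = 3.075210
t=3: π = [0.1567, 0.1723, 0.1987, 0.1357, 0.1956, 0.1410], E[r] = 1.2604, γ^t·E[r] = 0.918832, running G = 3.994042
t=4: π = [0.1567, 0.1723, 0.1979, 0.1352, 0.1967, 0.1412], E[r] = 1.2587, γ^t·E[r] = 0.825827, running G = 4.819868
t=5: π = [0.1567, 0.1724, 0.1980, 0.1353, 0.1964, 0.1412], E[r] = 1.2593, γ^t·E[r] = 0.743598, running G = 5.563466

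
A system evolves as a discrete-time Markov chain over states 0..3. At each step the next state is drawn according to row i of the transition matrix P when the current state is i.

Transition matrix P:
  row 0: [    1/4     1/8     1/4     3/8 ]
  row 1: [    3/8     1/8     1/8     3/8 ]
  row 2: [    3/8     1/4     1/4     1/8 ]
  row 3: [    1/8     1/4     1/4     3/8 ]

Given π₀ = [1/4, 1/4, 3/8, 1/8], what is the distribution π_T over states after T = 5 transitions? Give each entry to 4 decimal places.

π = [0.2626, 0.1930, 0.2259, 0.3185]

t=0: π = [0.2500, 0.2500, 0.3750, 0.1250]
t=1: π = [0.3125, 0.1875, 0.2188, 0.2813]
t=2: π = [0.2656, 0.1875, 0.2266, 0.3203]
t=3: π = [0.2617, 0.1934, 0.2266, 0.3184]
t=4: π = [0.2627, 0.1931, 0.2258, 0.3184]
t=5: π = [0.2626, 0.1930, 0.2259, 0.3185]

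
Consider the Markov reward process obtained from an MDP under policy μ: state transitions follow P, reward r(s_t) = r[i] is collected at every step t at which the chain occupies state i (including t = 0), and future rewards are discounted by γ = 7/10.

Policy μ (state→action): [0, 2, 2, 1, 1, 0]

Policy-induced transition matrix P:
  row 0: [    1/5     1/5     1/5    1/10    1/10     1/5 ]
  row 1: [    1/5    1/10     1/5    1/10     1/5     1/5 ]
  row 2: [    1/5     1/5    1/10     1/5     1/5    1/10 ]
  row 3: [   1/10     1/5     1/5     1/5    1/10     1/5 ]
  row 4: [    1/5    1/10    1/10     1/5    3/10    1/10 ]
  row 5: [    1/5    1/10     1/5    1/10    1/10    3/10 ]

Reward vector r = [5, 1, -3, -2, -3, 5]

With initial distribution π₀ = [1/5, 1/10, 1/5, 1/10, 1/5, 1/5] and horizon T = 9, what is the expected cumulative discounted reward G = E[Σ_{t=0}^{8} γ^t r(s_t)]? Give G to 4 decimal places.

t=0: π = [0.2000, 0.1000, 0.2000, 0.1000, 0.2000, 0.2000], E[r] = 0.7000, γ^t·E[r] = 0.700000, running G = 0.700000
t=1: π = [0.1900, 0.1500, 0.1600, 0.1500, 0.1700, 0.1800], E[r] = 0.7100, γ^t·E[r] = 0.497000, running G = 1.197000
t=2: π = [0.1850, 0.1500, 0.1670, 0.1480, 0.1650, 0.1850], E[r] = 0.7080, γ^t·E[r] = 0.346920, running G = 1.543920
t=3: π = [0.1852, 0.1500, 0.1668, 0.1480, 0.1647, 0.1853], E[r] = 0.7120, γ^t·E[r] = 0.244216, running G = 1.788136
t=4: π = [0.1852, 0.1500, 0.1669, 0.1480, 0.1646, 0.1854], E[r] = 0.7126, γ^t·E[r] = 0.171093, running G = 1.959229
t=5: π = [0.1852, 0.1500, 0.1669, 0.1479, 0.1646, 0.1854], E[r] = 0.7127, γ^t·E[r] = 0.119785, running G = 2.079014
t=6: π = [0.1852, 0.1500, 0.1669, 0.1479, 0.1646, 0.1854], E[r] = 0.7127, γ^t·E[r] = 0.083852, running G = 2.162866
t=7: π = [0.1852, 0.1500, 0.1669, 0.1479, 0.1646, 0.1854], E[r] = 0.7127, γ^t·E[r] = 0.058697, running G = 2.221563
t=8: π = [0.1852, 0.1500, 0.1669, 0.1479, 0.1646, 0.1854], E[r] = 0.7127, γ^t·E[r] = 0.041088, running G = 2.262650

G = 2.2627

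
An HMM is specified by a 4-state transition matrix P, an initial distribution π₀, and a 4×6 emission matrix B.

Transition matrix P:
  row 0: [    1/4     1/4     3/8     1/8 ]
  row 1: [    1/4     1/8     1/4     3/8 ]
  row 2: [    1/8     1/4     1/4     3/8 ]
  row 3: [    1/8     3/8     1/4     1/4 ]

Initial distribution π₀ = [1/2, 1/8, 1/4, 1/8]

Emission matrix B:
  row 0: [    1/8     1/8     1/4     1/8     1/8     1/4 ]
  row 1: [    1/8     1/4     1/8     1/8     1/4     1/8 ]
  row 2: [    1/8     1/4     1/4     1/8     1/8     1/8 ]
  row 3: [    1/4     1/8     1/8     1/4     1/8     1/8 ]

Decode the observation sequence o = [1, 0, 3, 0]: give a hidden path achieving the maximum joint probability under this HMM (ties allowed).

t=0: δ = [6.250e-02, 3.125e-02, 6.250e-02, 1.562e-02]  (obs o_0=1)
t=1: δ = [1.953e-03, 1.953e-03, 2.930e-03, 5.859e-03]  ψ = [0, 0, 0, 2]  (obs o_1=0)
t=2: δ = [9.155e-05, 2.747e-04, 1.831e-04, 3.662e-04]  ψ = [3, 3, 3, 3]  (obs o_2=3)
t=3: δ = [8.583e-06, 1.717e-05, 1.144e-05, 2.575e-05]  ψ = [1, 3, 3, 1]  (obs o_3=0)
backtrack: best end state = 3; path = [2, 3, 1, 3]

path = [2, 3, 1, 3]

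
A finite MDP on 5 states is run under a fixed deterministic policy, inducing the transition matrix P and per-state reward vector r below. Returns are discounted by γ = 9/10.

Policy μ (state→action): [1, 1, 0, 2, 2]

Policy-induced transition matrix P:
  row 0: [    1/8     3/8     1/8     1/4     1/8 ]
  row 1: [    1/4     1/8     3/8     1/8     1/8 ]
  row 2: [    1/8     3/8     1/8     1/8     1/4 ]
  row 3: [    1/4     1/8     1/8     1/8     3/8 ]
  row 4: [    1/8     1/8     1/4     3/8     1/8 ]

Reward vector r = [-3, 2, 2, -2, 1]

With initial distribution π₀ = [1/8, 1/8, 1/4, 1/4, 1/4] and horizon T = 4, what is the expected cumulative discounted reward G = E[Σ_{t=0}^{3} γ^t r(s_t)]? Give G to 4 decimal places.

t=0: π = [0.1250, 0.1250, 0.2500, 0.2500, 0.2500], E[r] = 0.1250, γ^t·E[r] = 0.125000, running G = 0.125000
t=1: π = [0.1719, 0.2188, 0.1875, 0.2031, 0.2188], E[r] = 0.1094, γ^t·E[r] = 0.098438, running G = 0.223438
t=2: π = [0.1777, 0.2148, 0.2070, 0.2012, 0.1992], E[r] = 0.1074, γ^t·E[r] = 0.087012, running G = 0.310449
t=3: π = [0.1770, 0.2212, 0.2036, 0.1970, 0.2012], E[r] = 0.1257, γ^t·E[r] = 0.091659, running G = 0.402108

G = 0.4021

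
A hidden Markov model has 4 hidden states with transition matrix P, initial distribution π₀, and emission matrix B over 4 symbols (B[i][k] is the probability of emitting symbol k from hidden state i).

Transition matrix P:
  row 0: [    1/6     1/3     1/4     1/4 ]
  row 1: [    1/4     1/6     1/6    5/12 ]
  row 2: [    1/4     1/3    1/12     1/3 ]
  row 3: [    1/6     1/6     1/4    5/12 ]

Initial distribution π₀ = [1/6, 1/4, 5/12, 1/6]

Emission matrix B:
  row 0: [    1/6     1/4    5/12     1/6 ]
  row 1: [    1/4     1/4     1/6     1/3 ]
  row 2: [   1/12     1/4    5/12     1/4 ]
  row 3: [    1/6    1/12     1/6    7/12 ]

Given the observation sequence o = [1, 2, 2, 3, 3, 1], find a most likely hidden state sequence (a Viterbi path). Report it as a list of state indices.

t=0: δ = [4.167e-02, 6.250e-02, 1.042e-01, 1.389e-02]  (obs o_0=1)
t=1: δ = [1.085e-02, 5.787e-03, 4.340e-03, 5.787e-03]  ψ = [2, 2, 0, 2]  (obs o_1=2)
t=2: δ = [7.535e-04, 6.028e-04, 1.130e-03, 4.521e-04]  ψ = [0, 0, 0, 0]  (obs o_2=2)
t=3: δ = [4.710e-05, 1.256e-04, 4.710e-05, 2.198e-04]  ψ = [2, 2, 0, 2]  (obs o_3=3)
t=4: δ = [6.105e-06, 1.221e-05, 1.374e-05, 5.342e-05]  ψ = [3, 3, 3, 3]  (obs o_4=3)
t=5: δ = [2.226e-06, 2.226e-06, 3.339e-06, 1.855e-06]  ψ = [3, 3, 3, 3]  (obs o_5=1)
backtrack: best end state = 2; path = [2, 0, 2, 3, 3, 2]

path = [2, 0, 2, 3, 3, 2]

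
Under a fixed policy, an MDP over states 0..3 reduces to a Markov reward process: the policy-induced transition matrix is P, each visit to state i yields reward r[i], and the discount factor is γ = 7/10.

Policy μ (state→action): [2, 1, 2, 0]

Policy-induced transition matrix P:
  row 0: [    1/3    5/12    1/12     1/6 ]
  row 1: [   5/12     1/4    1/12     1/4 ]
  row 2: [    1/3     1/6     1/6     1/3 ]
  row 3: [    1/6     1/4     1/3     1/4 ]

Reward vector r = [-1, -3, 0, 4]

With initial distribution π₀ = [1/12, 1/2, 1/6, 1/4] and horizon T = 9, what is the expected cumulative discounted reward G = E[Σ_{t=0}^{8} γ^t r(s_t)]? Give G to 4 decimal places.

G = -0.9844

t=0: π = [0.0833, 0.5000, 0.1667, 0.2500], E[r] = -0.5833, γ^t·E[r] = -0.583333, running G = -0.583333
t=1: π = [0.3333, 0.2500, 0.1597, 0.2569], E[r] = -0.0556, γ^t·E[r] = -0.038889, running G = -0.622222
t=2: π = [0.3113, 0.2922, 0.1609, 0.2355], E[r] = -0.2459, γ^t·E[r] = -0.120515, running G = -0.742737
t=3: π = [0.3184, 0.2885, 0.1556, 0.2375], E[r] = -0.2340, γ^t·E[r] = -0.080275, running G = -0.823012
t=4: π = [0.3178, 0.2901, 0.1557, 0.2364], E[r] = -0.2424, γ^t·E[r] = -0.058195, running G = -0.881207
t=5: π = [0.3181, 0.2900, 0.1554, 0.2365], E[r] = -0.2421, γ^t·E[r] = -0.040694, running G = -0.921901
t=6: π = [0.3181, 0.2901, 0.1554, 0.2364], E[r] = -0.2425, γ^t·E[r] = -0.028531, running G = -0.950432
t=7: π = [0.3181, 0.2901, 0.1554, 0.2364], E[r] = -0.2425, γ^t·E[r] = -0.019972, running G = -0.970405
t=8: π = [0.3181, 0.2901, 0.1554, 0.2364], E[r] = -0.2425, γ^t·E[r] = -0.013982, running G = -0.984386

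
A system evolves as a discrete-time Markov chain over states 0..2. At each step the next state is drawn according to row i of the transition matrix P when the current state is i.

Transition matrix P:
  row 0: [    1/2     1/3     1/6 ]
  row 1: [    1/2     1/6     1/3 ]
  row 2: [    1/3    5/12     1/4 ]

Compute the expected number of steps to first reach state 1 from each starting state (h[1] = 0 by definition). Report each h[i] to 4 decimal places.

First-step conditioning: h[1] = 0; for i ≠ 1, h[i] = 1 + Σ_k P[i][k]·h[k].
  h[0] = 1 + 1/2·h[0] + 1/6·h[2]
  h[2] = 1 + 1/3·h[0] + 1/4·h[2]
Solving the 2×2 linear system over states ≠ 1 gives exactly h = [66/23, 0, 60/23] (h[1] = 0 is the target).

h = [2.8696, 0.0000, 2.6087]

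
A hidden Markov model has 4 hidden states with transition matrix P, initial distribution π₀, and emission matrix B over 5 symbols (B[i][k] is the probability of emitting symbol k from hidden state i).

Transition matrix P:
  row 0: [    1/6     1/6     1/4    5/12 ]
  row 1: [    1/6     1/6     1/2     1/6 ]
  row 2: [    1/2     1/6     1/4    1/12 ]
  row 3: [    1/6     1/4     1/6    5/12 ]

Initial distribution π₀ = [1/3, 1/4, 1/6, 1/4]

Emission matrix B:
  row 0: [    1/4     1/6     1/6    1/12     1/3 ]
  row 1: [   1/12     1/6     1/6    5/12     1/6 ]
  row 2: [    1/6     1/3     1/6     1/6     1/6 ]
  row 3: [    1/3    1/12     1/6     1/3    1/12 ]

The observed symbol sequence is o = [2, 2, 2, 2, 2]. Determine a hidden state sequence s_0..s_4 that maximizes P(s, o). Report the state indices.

t=0: δ = [5.556e-02, 4.167e-02, 2.778e-02, 4.167e-02]  (obs o_0=2)
t=1: δ = [2.315e-03, 1.736e-03, 3.472e-03, 3.858e-03]  ψ = [2, 3, 1, 0]  (obs o_1=2)
t=2: δ = [2.894e-04, 1.608e-04, 1.447e-04, 2.679e-04]  ψ = [2, 3, 1, 3]  (obs o_2=2)
t=3: δ = [1.206e-05, 1.116e-05, 1.340e-05, 2.009e-05]  ψ = [2, 3, 1, 0]  (obs o_3=2)
t=4: δ = [1.116e-06, 8.372e-07, 9.303e-07, 1.395e-06]  ψ = [2, 3, 1, 3]  (obs o_4=2)
backtrack: best end state = 3; path = [1, 2, 0, 3, 3]

path = [1, 2, 0, 3, 3]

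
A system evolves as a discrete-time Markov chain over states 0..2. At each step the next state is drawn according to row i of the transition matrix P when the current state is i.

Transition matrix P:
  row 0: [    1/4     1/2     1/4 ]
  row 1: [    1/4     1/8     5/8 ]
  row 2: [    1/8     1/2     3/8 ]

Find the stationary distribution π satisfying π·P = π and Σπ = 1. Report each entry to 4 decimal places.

π = [0.1948, 0.3636, 0.4416]

Balance equations π_j = Σ_i π_i·P[i][j]:
  π_0 = 1/4·π_0 + 1/4·π_1 + 1/8·π_2
  π_1 = 1/2·π_0 + 1/8·π_1 + 1/2·π_2
  normalize: π_0 + π_1 + π_2 = 1
Solving the linear system gives exactly π = [15/77, 4/11, 34/77].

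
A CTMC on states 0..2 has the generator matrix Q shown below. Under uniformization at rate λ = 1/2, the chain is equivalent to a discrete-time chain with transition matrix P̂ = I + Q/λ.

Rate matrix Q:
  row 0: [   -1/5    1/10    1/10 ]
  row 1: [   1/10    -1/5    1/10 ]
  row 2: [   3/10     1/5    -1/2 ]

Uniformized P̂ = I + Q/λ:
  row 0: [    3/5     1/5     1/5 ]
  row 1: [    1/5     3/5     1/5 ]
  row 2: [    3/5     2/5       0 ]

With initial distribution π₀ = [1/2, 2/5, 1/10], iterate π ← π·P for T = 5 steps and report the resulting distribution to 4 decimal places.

π = [0.4445, 0.3888, 0.1667]

t=0: π = [0.5000, 0.4000, 0.1000]
t=1: π = [0.4400, 0.3800, 0.1800]
t=2: π = [0.4480, 0.3880, 0.1640]
t=3: π = [0.4448, 0.3880, 0.1672]
t=4: π = [0.4448, 0.3886, 0.1666]
t=5: π = [0.4445, 0.3888, 0.1667]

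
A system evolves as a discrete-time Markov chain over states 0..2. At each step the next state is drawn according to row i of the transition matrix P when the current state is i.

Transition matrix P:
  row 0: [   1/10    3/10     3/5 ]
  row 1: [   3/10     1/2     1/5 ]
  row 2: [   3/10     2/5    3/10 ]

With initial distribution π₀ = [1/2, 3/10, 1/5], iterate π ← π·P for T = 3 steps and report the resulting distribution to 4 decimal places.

π = [0.2480, 0.4158, 0.3362]

t=0: π = [0.5000, 0.3000, 0.2000]
t=1: π = [0.2000, 0.3800, 0.4200]
t=2: π = [0.2600, 0.4180, 0.3220]
t=3: π = [0.2480, 0.4158, 0.3362]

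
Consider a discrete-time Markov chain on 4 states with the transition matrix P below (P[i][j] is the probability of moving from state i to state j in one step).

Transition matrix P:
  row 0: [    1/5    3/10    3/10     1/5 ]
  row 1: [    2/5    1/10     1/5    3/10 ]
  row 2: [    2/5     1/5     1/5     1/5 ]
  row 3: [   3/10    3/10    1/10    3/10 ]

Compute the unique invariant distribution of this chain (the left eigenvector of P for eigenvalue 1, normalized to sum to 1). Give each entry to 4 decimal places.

Balance equations π_j = Σ_i π_i·P[i][j]:
  π_0 = 1/5·π_0 + 2/5·π_1 + 2/5·π_2 + 3/10·π_3
  π_1 = 3/10·π_0 + 1/10·π_1 + 1/5·π_2 + 3/10·π_3
  π_2 = 3/10·π_0 + 1/5·π_1 + 1/5·π_2 + 1/10·π_3
  normalize: π_0 + π_1 + π_2 + π_3 = 1
Solving the linear system gives exactly π = [368/1177, 274/1177, 243/1177, 292/1177].

π = [0.3127, 0.2328, 0.2065, 0.2481]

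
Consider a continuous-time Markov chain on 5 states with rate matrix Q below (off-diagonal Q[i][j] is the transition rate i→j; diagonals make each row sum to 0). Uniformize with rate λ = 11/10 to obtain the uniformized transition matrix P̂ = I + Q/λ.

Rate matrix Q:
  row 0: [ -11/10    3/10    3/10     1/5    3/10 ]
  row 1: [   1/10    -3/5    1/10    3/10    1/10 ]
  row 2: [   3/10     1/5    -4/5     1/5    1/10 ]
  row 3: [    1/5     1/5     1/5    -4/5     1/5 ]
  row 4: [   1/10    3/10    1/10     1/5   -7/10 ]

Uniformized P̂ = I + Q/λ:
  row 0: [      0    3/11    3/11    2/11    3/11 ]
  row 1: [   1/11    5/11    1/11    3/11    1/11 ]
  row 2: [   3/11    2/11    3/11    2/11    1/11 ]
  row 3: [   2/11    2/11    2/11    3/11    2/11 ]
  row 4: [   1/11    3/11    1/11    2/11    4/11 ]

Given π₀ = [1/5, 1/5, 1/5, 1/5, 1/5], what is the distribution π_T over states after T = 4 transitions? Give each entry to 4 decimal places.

t=0: π = [0.2000, 0.2000, 0.2000, 0.2000, 0.2000]
t=1: π = [0.1273, 0.2727, 0.1818, 0.2182, 0.2000]
t=2: π = [0.1322, 0.2860, 0.1669, 0.2264, 0.1884]
t=3: π = [0.1298, 0.2890, 0.1659, 0.2284, 0.1869]
t=4: π = [0.1300, 0.2894, 0.1654, 0.2289, 0.1863]

π = [0.1300, 0.2894, 0.1654, 0.2289, 0.1863]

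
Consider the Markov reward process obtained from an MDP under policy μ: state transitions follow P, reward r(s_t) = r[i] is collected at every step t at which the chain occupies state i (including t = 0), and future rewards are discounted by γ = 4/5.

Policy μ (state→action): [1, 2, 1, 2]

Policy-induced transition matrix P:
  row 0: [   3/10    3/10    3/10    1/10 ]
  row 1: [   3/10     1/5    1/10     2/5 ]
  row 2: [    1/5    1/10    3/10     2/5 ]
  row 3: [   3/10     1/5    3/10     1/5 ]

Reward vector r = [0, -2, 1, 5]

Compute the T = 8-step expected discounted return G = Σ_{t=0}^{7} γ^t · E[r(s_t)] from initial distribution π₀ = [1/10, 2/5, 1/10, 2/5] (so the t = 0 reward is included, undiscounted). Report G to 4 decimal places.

t=0: π = [0.1000, 0.4000, 0.1000, 0.4000], E[r] = 1.3000, γ^t·E[r] = 1.300000, running G = 1.300000
t=1: π = [0.2900, 0.2000, 0.2200, 0.2900], E[r] = 1.2700, γ^t·E[r] = 1.016000, running G = 2.316000
t=2: π = [0.2780, 0.2070, 0.2600, 0.2550], E[r] = 1.1210, γ^t·E[r] = 0.717440, running G = 3.033440
t=3: π = [0.2740, 0.2018, 0.2586, 0.2656], E[r] = 1.1830, γ^t·E[r] = 0.605696, running G = 3.639136
t=4: π = [0.2741, 0.2015, 0.2596, 0.2647], E[r] = 1.1800, γ^t·E[r] = 0.483312, running G = 4.122448
t=5: π = [0.2740, 0.2015, 0.2597, 0.2648], E[r] = 1.1809, γ^t·E[r] = 0.386958, running G = 4.509406
t=6: π = [0.2740, 0.2014, 0.2597, 0.2648], E[r] = 1.1810, γ^t·E[r] = 0.309583, running G = 4.818989
t=7: π = [0.2740, 0.2014, 0.2597, 0.2648], E[r] = 1.1810, γ^t·E[r] = 0.247669, running G = 5.066658

G = 5.0667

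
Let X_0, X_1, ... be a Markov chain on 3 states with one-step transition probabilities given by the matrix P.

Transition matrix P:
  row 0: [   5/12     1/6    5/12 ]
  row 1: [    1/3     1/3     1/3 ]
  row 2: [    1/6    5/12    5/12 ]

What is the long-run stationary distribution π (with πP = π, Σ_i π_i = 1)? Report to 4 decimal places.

π = [0.2927, 0.3171, 0.3902]

Balance equations π_j = Σ_i π_i·P[i][j]:
  π_0 = 5/12·π_0 + 1/3·π_1 + 1/6·π_2
  π_1 = 1/6·π_0 + 1/3·π_1 + 5/12·π_2
  normalize: π_0 + π_1 + π_2 = 1
Solving the linear system gives exactly π = [12/41, 13/41, 16/41].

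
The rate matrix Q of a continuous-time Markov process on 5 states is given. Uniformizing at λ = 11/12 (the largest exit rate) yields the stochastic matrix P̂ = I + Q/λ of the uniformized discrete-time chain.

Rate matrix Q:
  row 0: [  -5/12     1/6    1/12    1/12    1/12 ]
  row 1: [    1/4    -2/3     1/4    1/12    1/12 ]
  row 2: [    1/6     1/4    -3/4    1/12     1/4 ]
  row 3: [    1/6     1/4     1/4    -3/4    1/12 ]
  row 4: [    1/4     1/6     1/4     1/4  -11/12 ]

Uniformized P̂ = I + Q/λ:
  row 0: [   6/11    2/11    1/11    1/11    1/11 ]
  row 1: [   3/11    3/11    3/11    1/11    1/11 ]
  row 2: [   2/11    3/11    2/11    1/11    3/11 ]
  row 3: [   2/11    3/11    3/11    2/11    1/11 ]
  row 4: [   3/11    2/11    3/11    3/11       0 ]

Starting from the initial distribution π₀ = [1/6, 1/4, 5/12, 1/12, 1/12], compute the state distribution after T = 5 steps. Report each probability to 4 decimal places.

π = [0.3347, 0.2319, 0.1944, 0.1232, 0.1158]

t=0: π = [0.1667, 0.2500, 0.4167, 0.0833, 0.0833]
t=1: π = [0.2727, 0.2500, 0.2045, 0.1136, 0.1591]
t=2: π = [0.3182, 0.2335, 0.2045, 0.1302, 0.1136]
t=3: π = [0.3291, 0.2335, 0.1963, 0.1234, 0.1178]
t=4: π = [0.3334, 0.2321, 0.1951, 0.1235, 0.1159]
t=5: π = [0.3347, 0.2319, 0.1944, 0.1232, 0.1158]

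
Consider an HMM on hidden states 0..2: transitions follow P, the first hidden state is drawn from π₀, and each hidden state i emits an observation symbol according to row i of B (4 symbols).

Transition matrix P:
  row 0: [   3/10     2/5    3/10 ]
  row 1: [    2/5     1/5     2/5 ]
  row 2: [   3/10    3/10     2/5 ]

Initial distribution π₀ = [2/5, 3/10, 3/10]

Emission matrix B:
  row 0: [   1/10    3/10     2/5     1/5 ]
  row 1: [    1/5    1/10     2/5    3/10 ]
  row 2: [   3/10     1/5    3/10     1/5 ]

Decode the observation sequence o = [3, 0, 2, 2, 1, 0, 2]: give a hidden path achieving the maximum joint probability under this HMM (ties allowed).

t=0: δ = [8.000e-02, 9.000e-02, 6.000e-02]  (obs o_0=3)
t=1: δ = [3.600e-03, 6.400e-03, 1.080e-02]  ψ = [1, 0, 1]  (obs o_1=0)
t=2: δ = [1.296e-03, 1.296e-03, 1.296e-03]  ψ = [2, 2, 2]  (obs o_2=2)
t=3: δ = [2.074e-04, 2.074e-04, 1.555e-04]  ψ = [1, 0, 1]  (obs o_3=2)
t=4: δ = [2.488e-05, 8.294e-06, 1.659e-05]  ψ = [1, 0, 1]  (obs o_4=1)
t=5: δ = [7.465e-07, 1.991e-06, 2.239e-06]  ψ = [0, 0, 0]  (obs o_5=0)
t=6: δ = [3.185e-07, 2.687e-07, 2.687e-07]  ψ = [1, 2, 2]  (obs o_6=2)
backtrack: best end state = 0; path = [1, 2, 0, 1, 0, 1, 0]

path = [1, 2, 0, 1, 0, 1, 0]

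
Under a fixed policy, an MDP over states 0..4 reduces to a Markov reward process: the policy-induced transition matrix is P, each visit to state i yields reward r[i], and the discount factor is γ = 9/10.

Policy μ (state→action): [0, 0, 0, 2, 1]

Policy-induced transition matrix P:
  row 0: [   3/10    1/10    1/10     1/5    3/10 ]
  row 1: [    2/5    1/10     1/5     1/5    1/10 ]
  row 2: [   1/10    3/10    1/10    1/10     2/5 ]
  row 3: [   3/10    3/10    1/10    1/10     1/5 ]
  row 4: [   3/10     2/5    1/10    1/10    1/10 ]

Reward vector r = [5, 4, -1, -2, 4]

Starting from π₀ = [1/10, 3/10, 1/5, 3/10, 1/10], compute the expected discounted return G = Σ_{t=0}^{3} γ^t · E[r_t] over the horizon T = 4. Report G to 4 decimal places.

t=0: π = [0.1000, 0.3000, 0.2000, 0.3000, 0.1000], E[r] = 1.3000, γ^t·E[r] = 1.300000, running G = 1.300000
t=1: π = [0.2900, 0.2300, 0.1300, 0.1400, 0.2100], E[r] = 2.8000, γ^t·E[r] = 2.520000, running G = 3.820000
t=2: π = [0.2970, 0.2170, 0.1230, 0.1520, 0.2110], E[r] = 2.7700, γ^t·E[r] = 2.243700, running G = 6.063700
t=3: π = [0.2971, 0.2183, 0.1217, 0.1514, 0.2115], E[r] = 2.7802, γ^t·E[r] = 2.026766, running G = 8.090466

G = 8.0905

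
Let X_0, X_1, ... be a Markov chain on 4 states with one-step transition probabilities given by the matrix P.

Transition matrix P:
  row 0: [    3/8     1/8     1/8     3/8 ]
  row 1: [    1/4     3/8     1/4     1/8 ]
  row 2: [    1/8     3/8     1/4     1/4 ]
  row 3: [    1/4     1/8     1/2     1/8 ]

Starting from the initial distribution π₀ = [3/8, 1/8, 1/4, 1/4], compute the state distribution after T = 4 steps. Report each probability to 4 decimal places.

π = [0.2464, 0.2578, 0.2748, 0.2209]

t=0: π = [0.3750, 0.1250, 0.2500, 0.2500]
t=1: π = [0.2656, 0.2188, 0.2656, 0.2500]
t=2: π = [0.2500, 0.2461, 0.2793, 0.2246]
t=3: π = [0.2463, 0.2563, 0.2749, 0.2224]
t=4: π = [0.2464, 0.2578, 0.2748, 0.2209]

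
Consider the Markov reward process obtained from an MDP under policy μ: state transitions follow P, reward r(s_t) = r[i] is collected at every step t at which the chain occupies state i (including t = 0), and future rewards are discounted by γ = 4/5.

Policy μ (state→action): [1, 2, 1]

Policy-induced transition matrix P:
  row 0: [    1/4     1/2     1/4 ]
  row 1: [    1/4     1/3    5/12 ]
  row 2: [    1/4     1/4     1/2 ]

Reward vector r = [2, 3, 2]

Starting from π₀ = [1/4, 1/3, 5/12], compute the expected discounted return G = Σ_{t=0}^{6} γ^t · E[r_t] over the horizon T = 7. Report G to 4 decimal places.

t=0: π = [0.2500, 0.3333, 0.4167], E[r] = 2.3333, γ^t·E[r] = 2.333333, running G = 2.333333
t=1: π = [0.2500, 0.3403, 0.4097], E[r] = 2.3403, γ^t·E[r] = 1.872222, running G = 4.205556
t=2: π = [0.2500, 0.3409, 0.4091], E[r] = 2.3409, γ^t·E[r] = 1.498148, running G = 5.703704
t=3: π = [0.2500, 0.3409, 0.4091], E[r] = 2.3409, γ^t·E[r] = 1.198543, running G = 6.902247
t=4: π = [0.2500, 0.3409, 0.4091], E[r] = 2.3409, γ^t·E[r] = 0.958836, running G = 7.861083
t=5: π = [0.2500, 0.3409, 0.4091], E[r] = 2.3409, γ^t·E[r] = 0.767069, running G = 8.628152
t=6: π = [0.2500, 0.3409, 0.4091], E[r] = 2.3409, γ^t·E[r] = 0.613655, running G = 9.241807

G = 9.2418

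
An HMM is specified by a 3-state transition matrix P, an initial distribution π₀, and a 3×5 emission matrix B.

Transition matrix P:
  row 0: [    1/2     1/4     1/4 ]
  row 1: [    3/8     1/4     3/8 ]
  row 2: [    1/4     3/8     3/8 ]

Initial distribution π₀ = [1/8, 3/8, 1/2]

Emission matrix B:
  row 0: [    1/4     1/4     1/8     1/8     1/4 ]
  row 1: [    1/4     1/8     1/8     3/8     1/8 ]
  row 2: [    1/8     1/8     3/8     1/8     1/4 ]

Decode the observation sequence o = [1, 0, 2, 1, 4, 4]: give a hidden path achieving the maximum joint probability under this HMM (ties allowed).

t=0: δ = [3.125e-02, 4.688e-02, 6.250e-02]  (obs o_0=1)
t=1: δ = [4.395e-03, 5.859e-03, 2.930e-03]  ψ = [1, 2, 2]  (obs o_1=0)
t=2: δ = [2.747e-04, 1.831e-04, 8.240e-04]  ψ = [0, 1, 1]  (obs o_2=2)
t=3: δ = [5.150e-05, 3.862e-05, 3.862e-05]  ψ = [2, 2, 2]  (obs o_3=1)
t=4: δ = [6.437e-06, 1.810e-06, 3.621e-06]  ψ = [0, 2, 1]  (obs o_4=4)
t=5: δ = [8.047e-07, 2.012e-07, 4.023e-07]  ψ = [0, 0, 0]  (obs o_5=4)
backtrack: best end state = 0; path = [2, 1, 2, 0, 0, 0]

path = [2, 1, 2, 0, 0, 0]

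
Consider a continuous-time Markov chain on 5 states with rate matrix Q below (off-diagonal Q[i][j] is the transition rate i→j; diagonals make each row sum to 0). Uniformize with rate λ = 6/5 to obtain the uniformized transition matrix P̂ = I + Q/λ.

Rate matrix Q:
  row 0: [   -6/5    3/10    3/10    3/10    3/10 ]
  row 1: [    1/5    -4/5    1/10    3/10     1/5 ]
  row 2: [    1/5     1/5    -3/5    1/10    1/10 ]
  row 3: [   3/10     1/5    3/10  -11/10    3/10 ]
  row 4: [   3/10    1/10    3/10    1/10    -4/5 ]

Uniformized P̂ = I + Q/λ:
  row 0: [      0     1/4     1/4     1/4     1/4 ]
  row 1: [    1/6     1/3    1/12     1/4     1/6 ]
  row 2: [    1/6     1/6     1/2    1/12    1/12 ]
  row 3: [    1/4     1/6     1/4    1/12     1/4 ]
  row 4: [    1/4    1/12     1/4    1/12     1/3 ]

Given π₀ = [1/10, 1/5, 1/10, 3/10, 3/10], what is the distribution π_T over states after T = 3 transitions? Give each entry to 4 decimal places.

π = [0.1694, 0.1948, 0.2877, 0.1431, 0.2051]

t=0: π = [0.1000, 0.2000, 0.1000, 0.3000, 0.3000]
t=1: π = [0.2000, 0.1833, 0.2417, 0.1333, 0.2417]
t=2: π = [0.1646, 0.1938, 0.2799, 0.1472, 0.2146]
t=3: π = [0.1694, 0.1948, 0.2877, 0.1431, 0.2051]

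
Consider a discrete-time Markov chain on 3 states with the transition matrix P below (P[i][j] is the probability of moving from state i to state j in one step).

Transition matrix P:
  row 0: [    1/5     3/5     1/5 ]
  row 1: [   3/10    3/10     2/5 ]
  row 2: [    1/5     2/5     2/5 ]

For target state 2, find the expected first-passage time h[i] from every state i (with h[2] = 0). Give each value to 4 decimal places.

h = [3.4211, 2.8947, 0.0000]

First-step conditioning: h[2] = 0; for i ≠ 2, h[i] = 1 + Σ_k P[i][k]·h[k].
  h[0] = 1 + 1/5·h[0] + 3/5·h[1]
  h[1] = 1 + 3/10·h[0] + 3/10·h[1]
Solving the 2×2 linear system over states ≠ 2 gives exactly h = [65/19, 55/19, 0] (h[2] = 0 is the target).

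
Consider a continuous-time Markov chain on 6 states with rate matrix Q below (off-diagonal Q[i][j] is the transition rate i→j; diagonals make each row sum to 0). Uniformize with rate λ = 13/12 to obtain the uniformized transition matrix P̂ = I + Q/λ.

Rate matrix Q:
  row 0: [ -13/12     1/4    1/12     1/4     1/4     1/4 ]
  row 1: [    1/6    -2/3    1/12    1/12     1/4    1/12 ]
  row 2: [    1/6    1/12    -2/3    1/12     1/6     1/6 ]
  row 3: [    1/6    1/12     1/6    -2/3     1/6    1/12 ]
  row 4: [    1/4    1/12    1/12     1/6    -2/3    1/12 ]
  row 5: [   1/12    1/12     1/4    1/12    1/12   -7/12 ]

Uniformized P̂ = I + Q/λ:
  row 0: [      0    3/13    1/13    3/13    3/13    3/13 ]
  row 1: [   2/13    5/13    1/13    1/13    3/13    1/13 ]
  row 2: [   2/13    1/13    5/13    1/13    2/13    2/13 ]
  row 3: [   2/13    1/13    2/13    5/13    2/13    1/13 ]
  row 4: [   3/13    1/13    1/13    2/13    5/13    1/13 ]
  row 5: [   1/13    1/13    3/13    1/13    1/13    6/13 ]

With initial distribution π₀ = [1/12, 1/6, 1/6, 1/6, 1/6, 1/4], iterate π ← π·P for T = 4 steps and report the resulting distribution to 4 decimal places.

t=0: π = [0.0833, 0.1667, 0.1667, 0.1667, 0.1667, 0.2500]
t=1: π = [0.1346, 0.1410, 0.1795, 0.1538, 0.1923, 0.1987]
t=2: π = [0.1326, 0.1410, 0.1746, 0.1598, 0.2041, 0.1879]
t=3: π = [0.1347, 0.1407, 0.1718, 0.1622, 0.2076, 0.1830]
t=4: π = [0.1350, 0.1409, 0.1704, 0.1635, 0.2089, 0.1813]

π = [0.1350, 0.1409, 0.1704, 0.1635, 0.2089, 0.1813]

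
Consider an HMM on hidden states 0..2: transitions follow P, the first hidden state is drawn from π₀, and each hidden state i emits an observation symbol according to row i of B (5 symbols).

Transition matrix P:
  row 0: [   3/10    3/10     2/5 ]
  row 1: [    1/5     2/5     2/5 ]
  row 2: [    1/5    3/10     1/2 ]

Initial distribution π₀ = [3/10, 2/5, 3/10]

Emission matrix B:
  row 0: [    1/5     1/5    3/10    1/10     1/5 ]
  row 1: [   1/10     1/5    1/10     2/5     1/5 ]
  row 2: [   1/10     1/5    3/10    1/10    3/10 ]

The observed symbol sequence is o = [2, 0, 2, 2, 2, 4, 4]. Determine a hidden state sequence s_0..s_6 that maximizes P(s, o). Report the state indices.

path = [2, 2, 2, 2, 2, 2, 2]

t=0: δ = [9.000e-02, 4.000e-02, 9.000e-02]  (obs o_0=2)
t=1: δ = [5.400e-03, 2.700e-03, 4.500e-03]  ψ = [0, 0, 2]  (obs o_1=0)
t=2: δ = [4.860e-04, 1.620e-04, 6.750e-04]  ψ = [0, 0, 2]  (obs o_2=2)
t=3: δ = [4.374e-05, 2.025e-05, 1.012e-04]  ψ = [0, 2, 2]  (obs o_3=2)
t=4: δ = [6.075e-06, 3.038e-06, 1.519e-05]  ψ = [2, 2, 2]  (obs o_4=2)
t=5: δ = [6.075e-07, 9.112e-07, 2.278e-06]  ψ = [2, 2, 2]  (obs o_5=4)
t=6: δ = [9.113e-08, 1.367e-07, 3.417e-07]  ψ = [2, 2, 2]  (obs o_6=4)
backtrack: best end state = 2; path = [2, 2, 2, 2, 2, 2, 2]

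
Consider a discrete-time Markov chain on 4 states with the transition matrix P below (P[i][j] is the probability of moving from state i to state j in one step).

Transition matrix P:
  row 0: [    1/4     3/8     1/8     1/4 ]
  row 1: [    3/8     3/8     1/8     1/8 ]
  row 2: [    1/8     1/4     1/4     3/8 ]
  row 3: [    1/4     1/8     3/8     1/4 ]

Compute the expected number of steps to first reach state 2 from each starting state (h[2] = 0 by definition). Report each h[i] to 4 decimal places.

First-step conditioning: h[2] = 0; for i ≠ 2, h[i] = 1 + Σ_k P[i][k]·h[k].
  h[0] = 1 + 1/4·h[0] + 3/8·h[1] + 1/4·h[3]
  h[1] = 1 + 3/8·h[0] + 3/8·h[1] + 1/8·h[3]
  h[3] = 1 + 1/4·h[0] + 1/8·h[1] + 1/4·h[3]
Solving the 3×3 linear system over states ≠ 2 gives exactly h = [62/11, 64/11, 0, 46/11] (h[2] = 0 is the target).

h = [5.6364, 5.8182, 0.0000, 4.1818]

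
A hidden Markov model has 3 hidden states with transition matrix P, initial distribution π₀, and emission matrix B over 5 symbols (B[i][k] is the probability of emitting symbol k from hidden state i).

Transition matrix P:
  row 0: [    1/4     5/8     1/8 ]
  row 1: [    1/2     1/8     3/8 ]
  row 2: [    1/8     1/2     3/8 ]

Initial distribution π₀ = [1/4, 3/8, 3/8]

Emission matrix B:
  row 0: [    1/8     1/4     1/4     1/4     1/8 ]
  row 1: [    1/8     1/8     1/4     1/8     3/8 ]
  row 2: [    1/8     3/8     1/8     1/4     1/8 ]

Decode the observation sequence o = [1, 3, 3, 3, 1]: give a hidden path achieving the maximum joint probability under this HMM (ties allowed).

path = [2, 2, 2, 2, 2]

t=0: δ = [6.250e-02, 4.688e-02, 1.406e-01]  (obs o_0=1)
t=1: δ = [5.859e-03, 8.789e-03, 1.318e-02]  ψ = [1, 2, 2]  (obs o_1=3)
t=2: δ = [1.099e-03, 8.240e-04, 1.236e-03]  ψ = [1, 2, 2]  (obs o_2=3)
t=3: δ = [1.030e-04, 8.583e-05, 1.159e-04]  ψ = [1, 0, 2]  (obs o_3=3)
t=4: δ = [1.073e-05, 8.047e-06, 1.629e-05]  ψ = [1, 0, 2]  (obs o_4=1)
backtrack: best end state = 2; path = [2, 2, 2, 2, 2]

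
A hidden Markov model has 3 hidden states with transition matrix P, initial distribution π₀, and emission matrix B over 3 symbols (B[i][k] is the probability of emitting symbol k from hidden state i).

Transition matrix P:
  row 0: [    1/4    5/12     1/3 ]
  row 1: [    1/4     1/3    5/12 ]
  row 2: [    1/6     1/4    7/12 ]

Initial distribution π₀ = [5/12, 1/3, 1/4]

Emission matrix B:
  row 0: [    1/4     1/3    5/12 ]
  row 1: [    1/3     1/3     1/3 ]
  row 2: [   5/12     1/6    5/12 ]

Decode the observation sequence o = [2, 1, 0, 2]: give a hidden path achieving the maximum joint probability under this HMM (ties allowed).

t=0: δ = [1.736e-01, 1.111e-01, 1.042e-01]  (obs o_0=2)
t=1: δ = [1.447e-02, 2.411e-02, 1.013e-02]  ψ = [0, 0, 2]  (obs o_1=1)
t=2: δ = [1.507e-03, 2.679e-03, 4.186e-03]  ψ = [1, 1, 1]  (obs o_2=0)
t=3: δ = [2.907e-04, 3.489e-04, 1.017e-03]  ψ = [2, 2, 2]  (obs o_3=2)
backtrack: best end state = 2; path = [0, 1, 2, 2]

path = [0, 1, 2, 2]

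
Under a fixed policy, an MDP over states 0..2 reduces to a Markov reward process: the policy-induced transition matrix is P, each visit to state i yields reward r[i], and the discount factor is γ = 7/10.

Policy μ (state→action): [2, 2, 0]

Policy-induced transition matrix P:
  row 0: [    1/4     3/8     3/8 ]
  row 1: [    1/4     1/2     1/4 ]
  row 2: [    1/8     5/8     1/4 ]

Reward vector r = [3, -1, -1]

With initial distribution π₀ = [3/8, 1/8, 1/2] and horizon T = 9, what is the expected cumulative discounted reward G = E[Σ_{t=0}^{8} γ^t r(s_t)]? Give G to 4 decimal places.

t=0: π = [0.3750, 0.1250, 0.5000], E[r] = 0.5000, γ^t·E[r] = 0.500000, running G = 0.500000
t=1: π = [0.1875, 0.5156, 0.2969], E[r] = -0.2500, γ^t·E[r] = -0.175000, running G = 0.325000
t=2: π = [0.2129, 0.5137, 0.2734], E[r] = -0.1484, γ^t·E[r] = -0.072734, running G = 0.252266
t=3: π = [0.2158, 0.5076, 0.2766], E[r] = -0.1367, γ^t·E[r] = -0.046895, running G = 0.205371
t=4: π = [0.2154, 0.5076, 0.2770], E[r] = -0.1383, γ^t·E[r] = -0.033207, running G = 0.172164
t=5: π = [0.2154, 0.5077, 0.2769], E[r] = -0.1385, γ^t·E[r] = -0.023276, running G = 0.148888
t=6: π = [0.2154, 0.5077, 0.2769], E[r] = -0.1385, γ^t·E[r] = -0.016290, running G = 0.132598
t=7: π = [0.2154, 0.5077, 0.2769], E[r] = -0.1385, γ^t·E[r] = -0.011403, running G = 0.121195
t=8: π = [0.2154, 0.5077, 0.2769], E[r] = -0.1385, γ^t·E[r] = -0.007982, running G = 0.113213

G = 0.1132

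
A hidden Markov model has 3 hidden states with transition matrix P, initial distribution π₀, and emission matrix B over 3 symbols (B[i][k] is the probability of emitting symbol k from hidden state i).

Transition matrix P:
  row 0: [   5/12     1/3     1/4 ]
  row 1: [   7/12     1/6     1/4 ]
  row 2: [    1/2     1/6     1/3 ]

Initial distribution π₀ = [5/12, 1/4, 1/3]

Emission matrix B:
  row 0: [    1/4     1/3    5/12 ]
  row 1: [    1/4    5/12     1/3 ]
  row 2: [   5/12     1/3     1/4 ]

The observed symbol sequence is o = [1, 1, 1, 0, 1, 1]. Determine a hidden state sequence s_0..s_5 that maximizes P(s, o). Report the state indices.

path = [1, 0, 1, 0, 1, 0]

t=0: δ = [1.389e-01, 1.042e-01, 1.111e-01]  (obs o_0=1)
t=1: δ = [2.025e-02, 1.929e-02, 1.235e-02]  ψ = [1, 0, 2]  (obs o_1=1)
t=2: δ = [3.751e-03, 2.813e-03, 1.688e-03]  ψ = [1, 0, 0]  (obs o_2=1)
t=3: δ = [4.103e-04, 3.126e-04, 3.907e-04]  ψ = [1, 0, 0]  (obs o_3=0)
t=4: δ = [6.512e-05, 5.698e-05, 4.341e-05]  ψ = [2, 0, 2]  (obs o_4=1)
t=5: δ = [1.108e-05, 9.044e-06, 5.427e-06]  ψ = [1, 0, 0]  (obs o_5=1)
backtrack: best end state = 0; path = [1, 0, 1, 0, 1, 0]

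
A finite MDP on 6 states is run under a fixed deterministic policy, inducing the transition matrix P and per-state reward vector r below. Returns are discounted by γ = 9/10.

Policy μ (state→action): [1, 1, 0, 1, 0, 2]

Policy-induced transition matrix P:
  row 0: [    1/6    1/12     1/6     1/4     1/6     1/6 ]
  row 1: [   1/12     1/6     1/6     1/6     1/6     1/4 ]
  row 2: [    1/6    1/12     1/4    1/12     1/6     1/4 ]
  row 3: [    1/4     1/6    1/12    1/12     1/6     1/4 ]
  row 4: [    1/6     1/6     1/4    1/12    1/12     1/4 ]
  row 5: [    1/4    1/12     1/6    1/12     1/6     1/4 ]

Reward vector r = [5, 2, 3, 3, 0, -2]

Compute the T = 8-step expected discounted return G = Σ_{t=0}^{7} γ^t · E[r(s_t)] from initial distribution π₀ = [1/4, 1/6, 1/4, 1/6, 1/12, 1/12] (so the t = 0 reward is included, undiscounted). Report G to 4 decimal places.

t=0: π = [0.2500, 0.1667, 0.2500, 0.1667, 0.0833, 0.0833], E[r] = 2.6667, γ^t·E[r] = 2.666667, running G = 2.666667
t=1: π = [0.1736, 0.1181, 0.1806, 0.1389, 0.1597, 0.2292], E[r] = 1.6042, γ^t·E[r] = 1.443750, running G = 4.110417
t=2: π = [0.1875, 0.1181, 0.1834, 0.1221, 0.1534, 0.2355], E[r] = 1.6192, γ^t·E[r] = 1.311563, running G = 5.421979
t=3: π = [0.1866, 0.1161, 0.1846, 0.1244, 0.1539, 0.2344], E[r] = 1.6236, γ^t·E[r] = 1.183605, running G = 6.605585
t=4: π = [0.1869, 0.1162, 0.1845, 0.1241, 0.1538, 0.2344], E[r] = 1.6238, γ^t·E[r] = 1.065382, running G = 7.670967
t=5: π = [0.1869, 0.1162, 0.1845, 0.1242, 0.1538, 0.2344], E[r] = 1.6239, γ^t·E[r] = 0.958884, running G = 8.629850
t=6: π = [0.1869, 0.1162, 0.1845, 0.1242, 0.1538, 0.2344], E[r] = 1.6239, γ^t·E[r] = 0.862993, running G = 9.492843
t=7: π = [0.1869, 0.1162, 0.1845, 0.1242, 0.1538, 0.2344], E[r] = 1.6239, γ^t·E[r] = 0.776694, running G = 10.269538

G = 10.2695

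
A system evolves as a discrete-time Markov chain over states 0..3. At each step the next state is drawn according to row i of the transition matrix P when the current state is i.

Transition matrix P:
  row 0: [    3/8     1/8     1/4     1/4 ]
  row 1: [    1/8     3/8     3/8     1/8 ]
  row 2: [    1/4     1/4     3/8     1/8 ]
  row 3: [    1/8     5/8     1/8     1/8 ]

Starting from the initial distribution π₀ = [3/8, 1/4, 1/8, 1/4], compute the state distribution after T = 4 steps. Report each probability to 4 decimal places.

t=0: π = [0.3750, 0.2500, 0.1250, 0.2500]
t=1: π = [0.2344, 0.3281, 0.2656, 0.1719]
t=2: π = [0.2168, 0.3262, 0.3027, 0.1543]
t=3: π = [0.2170, 0.3215, 0.3093, 0.1521]
t=4: π = [0.2179, 0.3201, 0.3098, 0.1521]

π = [0.2179, 0.3201, 0.3098, 0.1521]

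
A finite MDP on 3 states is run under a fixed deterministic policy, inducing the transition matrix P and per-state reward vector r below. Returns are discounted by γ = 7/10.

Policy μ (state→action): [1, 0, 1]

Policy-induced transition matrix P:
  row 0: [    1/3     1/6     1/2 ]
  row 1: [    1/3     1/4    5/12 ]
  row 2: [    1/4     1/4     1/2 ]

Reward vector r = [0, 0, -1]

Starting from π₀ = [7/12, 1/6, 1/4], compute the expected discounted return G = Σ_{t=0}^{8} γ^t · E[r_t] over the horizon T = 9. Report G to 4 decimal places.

t=0: π = [0.5833, 0.1667, 0.2500], E[r] = -0.2500, γ^t·E[r] = -0.250000, running G = -0.250000
t=1: π = [0.3125, 0.2014, 0.4861], E[r] = -0.4861, γ^t·E[r] = -0.340278, running G = -0.590278
t=2: π = [0.2928, 0.2240, 0.4832], E[r] = -0.4832, γ^t·E[r] = -0.236777, running G = -0.827054
t=3: π = [0.2931, 0.2256, 0.4813], E[r] = -0.4813, γ^t·E[r] = -0.165099, running G = -0.992153
t=4: π = [0.2932, 0.2256, 0.4812], E[r] = -0.4812, γ^t·E[r] = -0.115536, running G = -1.107689
t=5: π = [0.2932, 0.2256, 0.4812], E[r] = -0.4812, γ^t·E[r] = -0.080876, running G = -1.188565
t=6: π = [0.2932, 0.2256, 0.4812], E[r] = -0.4812, γ^t·E[r] = -0.056613, running G = -1.245178
t=7: π = [0.2932, 0.2256, 0.4812], E[r] = -0.4812, γ^t·E[r] = -0.039629, running G = -1.284807
t=8: π = [0.2932, 0.2256, 0.4812], E[r] = -0.4812, γ^t·E[r] = -0.027740, running G = -1.312547

G = -1.3125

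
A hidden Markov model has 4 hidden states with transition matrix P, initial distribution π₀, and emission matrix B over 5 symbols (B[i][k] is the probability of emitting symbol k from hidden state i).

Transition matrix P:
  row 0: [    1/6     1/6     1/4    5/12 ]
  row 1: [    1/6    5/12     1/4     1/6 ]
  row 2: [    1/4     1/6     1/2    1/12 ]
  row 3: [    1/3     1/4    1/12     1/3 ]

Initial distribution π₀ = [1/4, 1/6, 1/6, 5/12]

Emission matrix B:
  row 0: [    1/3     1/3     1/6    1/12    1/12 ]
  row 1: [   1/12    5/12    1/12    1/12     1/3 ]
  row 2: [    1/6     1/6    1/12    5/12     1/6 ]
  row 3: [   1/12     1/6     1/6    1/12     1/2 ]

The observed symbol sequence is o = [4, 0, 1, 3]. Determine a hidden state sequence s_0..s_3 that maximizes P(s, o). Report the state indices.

path = [3, 0, 2, 2]

t=0: δ = [2.083e-02, 5.556e-02, 2.778e-02, 2.083e-01]  (obs o_0=4)
t=1: δ = [2.315e-02, 4.340e-03, 2.894e-03, 5.787e-03]  ψ = [3, 3, 3, 3]  (obs o_1=0)
t=2: δ = [1.286e-03, 1.608e-03, 9.645e-04, 1.608e-03]  ψ = [0, 0, 0, 0]  (obs o_2=1)
t=3: δ = [4.465e-05, 5.582e-05, 2.009e-04, 4.465e-05]  ψ = [3, 1, 2, 0]  (obs o_3=3)
backtrack: best end state = 2; path = [3, 0, 2, 2]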